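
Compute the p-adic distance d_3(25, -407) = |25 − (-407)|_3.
d_3(25, -407) = 1/27

Step 1 — x − y = 25 − (-407) = 432. Step 2 — v_3(432) = 3 (factor: 432 = (3^3 · 16); the sign does not affect v_p). Step 3 — |x − y|_3 = 3^{-3} = 1/27.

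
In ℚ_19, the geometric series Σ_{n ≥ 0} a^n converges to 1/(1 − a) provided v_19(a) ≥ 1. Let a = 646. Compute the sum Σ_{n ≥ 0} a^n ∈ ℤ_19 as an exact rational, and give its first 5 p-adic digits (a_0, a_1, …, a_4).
Σ a^n = 1/(1 − a) = -1/645;  first 5 digits = (1, 15, 17, 15, 9)

v_19(a) = 1 ≥ 1, so the series converges in ℤ_19 to 1/(1 − a) = 1/(1 − 646) = -1/645. Expand this rational in ℤ_19: compute digits iteratively via d_i = x_i mod 19, x_{i+1} = (x_i − d_i)/19. The first 5 digits are (1, 15, 17, 15, 9).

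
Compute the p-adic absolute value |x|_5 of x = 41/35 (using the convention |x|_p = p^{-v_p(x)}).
|41/35|_5 = 5

Step 1 — compute v_5(x) by factoring powers of 5 out of the numerator and denominator: v_5(41/35) = -1. Step 2 — apply |x|_p = p^{-v_p(x)} = 5^{1} = 5.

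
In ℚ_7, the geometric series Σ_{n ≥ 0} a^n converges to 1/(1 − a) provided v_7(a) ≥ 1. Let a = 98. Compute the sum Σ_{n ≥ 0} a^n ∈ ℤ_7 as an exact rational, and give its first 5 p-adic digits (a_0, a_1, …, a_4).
Σ a^n = 1/(1 − a) = -1/97;  first 5 digits = (1, 0, 2, 0, 4)

v_7(a) = 2 ≥ 1, so the series converges in ℤ_7 to 1/(1 − a) = 1/(1 − 98) = -1/97. Expand this rational in ℤ_7: compute digits iteratively via d_i = x_i mod 7, x_{i+1} = (x_i − d_i)/7. The first 5 digits are (1, 0, 2, 0, 4).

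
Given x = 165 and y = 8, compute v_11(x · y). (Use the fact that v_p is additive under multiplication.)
v_11(1320) = 1

v_p(x) = 1 (factor: 165 = 11^1 · 15); v_p(y) = 0 (factor: 8 = 11^0 · 8). Additivity: v_p(xy) = v_p(x) + v_p(y) = 1 + 0 = 1. (Direct check: xy = 1320 = 11^1 · (120).)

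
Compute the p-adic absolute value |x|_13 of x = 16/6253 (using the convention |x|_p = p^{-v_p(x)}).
|16/6253|_13 = 169

Step 1 — compute v_13(x) by factoring powers of 13 out of the numerator and denominator: v_13(16/6253) = -2. Step 2 — apply |x|_p = p^{-v_p(x)} = 13^{2} = 169.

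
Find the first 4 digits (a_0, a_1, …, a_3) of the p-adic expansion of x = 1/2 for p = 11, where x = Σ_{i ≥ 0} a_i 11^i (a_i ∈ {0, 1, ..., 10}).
(a_0, …, a_3) = (6, 5, 5, 5)

v_11(1/2) = 0 (numerator and denominator both coprime to 11), so x ∈ ℤ_11^×. Compute digits iteratively via a_i = x_i mod 11, x_{i+1} = (x_i − a_i)/11, with x_0 = x:
  x_0 = 1/2;  a_0 = 6;  x_1 = (x_0 − 6)/11 = -1/2
  x_1 = -1/2;  a_1 = 5;  x_2 = (x_1 − 5)/11 = -1/2
  x_2 = -1/2;  a_2 = 5;  x_3 = (x_2 − 5)/11 = -1/2
  x_3 = -1/2;  a_3 = 5;  x_4 = (x_3 − 5)/11 = -1/2
Digits: (6, 5, 5, 5).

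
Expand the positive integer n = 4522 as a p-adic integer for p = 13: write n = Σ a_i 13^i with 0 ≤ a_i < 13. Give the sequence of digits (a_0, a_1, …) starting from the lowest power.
(a_0, a_1, …) = (11, 9, 0, 2)

Repeated division by 13 gives the digits low-to-high: 4522 = 11 + 9·13^1 + 2·13^3. Digit sequence: (11, 9, 0, 2).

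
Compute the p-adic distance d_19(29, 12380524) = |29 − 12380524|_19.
d_19(29, 12380524) = 1/2476099

Step 1 — x − y = 29 − 12380524 = -12380495. Step 2 — v_19(-12380495) = 5 (factor: -12380495 = −(19^5 · 5); the sign does not affect v_p). Step 3 — |x − y|_19 = 19^{-5} = 1/2476099.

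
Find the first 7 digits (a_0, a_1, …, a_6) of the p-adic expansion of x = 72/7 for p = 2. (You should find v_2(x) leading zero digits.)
(a_0, …, a_6) = (0, 0, 0, 1, 1, 1, 1)

v_2(72/7) = 3, so a_0 = ... = a_2 = 0. Factor out: x = 2^3 · u with u = 9/7 a unit in ℤ_2. Expand u iteratively via a_{v+i} = u_i mod 2, u_{i+1} = (u_i − a_{v+i})/2:
  u_0 = 9/7;  a_3 = 1;  u_1 = (u_0 − 1)/2 = 1/7
  u_1 = 1/7;  a_4 = 1;  u_2 = (u_1 − 1)/2 = -3/7
  u_2 = -3/7;  a_5 = 1;  u_3 = (u_2 − 1)/2 = -5/7
  u_3 = -5/7;  a_6 = 1;  u_4 = (u_3 − 1)/2 = -6/7
Digits: (0, 0, 0, 1, 1, 1, 1).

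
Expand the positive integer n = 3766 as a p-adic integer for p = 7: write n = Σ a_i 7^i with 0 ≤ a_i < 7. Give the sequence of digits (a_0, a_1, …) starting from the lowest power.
(a_0, a_1, …) = (0, 6, 6, 3, 1)

Repeated division by 7 gives the digits low-to-high: 3766 = 6·7^1 + 6·7^2 + 3·7^3 + 1·7^4. Digit sequence: (0, 6, 6, 3, 1).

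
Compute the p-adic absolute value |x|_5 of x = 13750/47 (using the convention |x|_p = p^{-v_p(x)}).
|13750/47|_5 = 1/625

Step 1 — compute v_5(x) by factoring powers of 5 out of the numerator and denominator: v_5(13750/47) = 4. Step 2 — apply |x|_p = p^{-v_p(x)} = 5^{-4} = 1/625.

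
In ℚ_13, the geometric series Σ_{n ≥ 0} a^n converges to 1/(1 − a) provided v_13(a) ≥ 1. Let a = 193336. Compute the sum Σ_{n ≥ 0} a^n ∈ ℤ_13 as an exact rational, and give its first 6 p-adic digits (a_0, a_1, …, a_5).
Σ a^n = 1/(1 − a) = -1/193335;  first 6 digits = (1, 0, 0, 10, 6, 0)

v_13(a) = 3 ≥ 1, so the series converges in ℤ_13 to 1/(1 − a) = 1/(1 − 193336) = -1/193335. Expand this rational in ℤ_13: compute digits iteratively via d_i = x_i mod 13, x_{i+1} = (x_i − d_i)/13. The first 6 digits are (1, 0, 0, 10, 6, 0).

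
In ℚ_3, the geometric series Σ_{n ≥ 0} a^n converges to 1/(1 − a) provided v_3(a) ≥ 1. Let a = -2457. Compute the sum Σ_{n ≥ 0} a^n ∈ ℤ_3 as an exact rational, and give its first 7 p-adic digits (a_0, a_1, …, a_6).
Σ a^n = 1/(1 − a) = 1/2458;  first 7 digits = (1, 0, 0, 2, 2, 1, 0)

v_3(a) = 3 ≥ 1, so the series converges in ℤ_3 to 1/(1 − a) = 1/(1 − (-2457)) = 1/2458. Expand this rational in ℤ_3: compute digits iteratively via d_i = x_i mod 3, x_{i+1} = (x_i − d_i)/3. The first 7 digits are (1, 0, 0, 2, 2, 1, 0).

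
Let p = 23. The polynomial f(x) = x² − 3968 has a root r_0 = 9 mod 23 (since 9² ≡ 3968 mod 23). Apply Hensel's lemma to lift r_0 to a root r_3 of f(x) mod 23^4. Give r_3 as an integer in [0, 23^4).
r_3 = 114871 (mod 279841)

Hensel's recurrence: r_{i+1} = r_i − f(r_i)·(f′(r_i))^{-1} mod 23^{i+2}, with f′(x) = 2x. Iterate:
  r_0 = 9 (mod 23)
  r_1 = 78 (mod 529)
  r_2 = 5368 (mod 12167)
  r_3 = 114871 (mod 279841)
Final: r_3 = 114871, and one checks f(r_3) ≡ 0 mod 23^4.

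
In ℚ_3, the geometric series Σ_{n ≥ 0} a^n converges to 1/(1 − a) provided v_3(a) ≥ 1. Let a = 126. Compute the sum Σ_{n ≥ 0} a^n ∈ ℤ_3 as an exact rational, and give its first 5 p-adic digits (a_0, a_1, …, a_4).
Σ a^n = 1/(1 − a) = -1/125;  first 5 digits = (1, 0, 2, 1, 2)

v_3(a) = 2 ≥ 1, so the series converges in ℤ_3 to 1/(1 − a) = 1/(1 − 126) = -1/125. Expand this rational in ℤ_3: compute digits iteratively via d_i = x_i mod 3, x_{i+1} = (x_i − d_i)/3. The first 5 digits are (1, 0, 2, 1, 2).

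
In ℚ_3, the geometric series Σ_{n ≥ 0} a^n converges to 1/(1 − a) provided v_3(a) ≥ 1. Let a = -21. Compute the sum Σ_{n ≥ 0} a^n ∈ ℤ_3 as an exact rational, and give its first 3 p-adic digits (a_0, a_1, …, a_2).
Σ a^n = 1/(1 − a) = 1/22;  first 3 digits = (1, 2, 1)

v_3(a) = 1 ≥ 1, so the series converges in ℤ_3 to 1/(1 − a) = 1/(1 − (-21)) = 1/22. Expand this rational in ℤ_3: compute digits iteratively via d_i = x_i mod 3, x_{i+1} = (x_i − d_i)/3. The first 3 digits are (1, 2, 1).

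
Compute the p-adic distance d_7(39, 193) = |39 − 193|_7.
d_7(39, 193) = 1/7

Step 1 — x − y = 39 − 193 = -154. Step 2 — v_7(-154) = 1 (factor: -154 = −(7^1 · 22); the sign does not affect v_p). Step 3 — |x − y|_7 = 7^{-1} = 1/7.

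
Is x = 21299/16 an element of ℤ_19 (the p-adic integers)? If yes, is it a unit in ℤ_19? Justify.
x ∈ ℤ_19 but not a unit; v_19(x) = 2 > 0

ℤ_19 = {x ∈ ℚ_19 : v_19(x) ≥ 0} and ℤ_19^× = {x ∈ ℤ_19 : v_19(x) = 0}. Here v_19(21299/16) = v_19(num) − v_19(den) = 2; compare against these criteria.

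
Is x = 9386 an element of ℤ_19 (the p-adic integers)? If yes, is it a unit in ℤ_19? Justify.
x ∈ ℤ_19 but not a unit; v_19(x) = 2 > 0

ℤ_19 = {x ∈ ℚ_19 : v_19(x) ≥ 0} and ℤ_19^× = {x ∈ ℤ_19 : v_19(x) = 0}. Here v_19(9386) = v_19(num) − v_19(den) = 2; compare against these criteria.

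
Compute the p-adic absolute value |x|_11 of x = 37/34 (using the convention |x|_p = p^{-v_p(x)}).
|37/34|_11 = 1

Step 1 — compute v_11(x) by factoring powers of 11 out of the numerator and denominator: v_11(37/34) = 0. Step 2 — apply |x|_p = p^{-v_p(x)} = 11^{0} = 1.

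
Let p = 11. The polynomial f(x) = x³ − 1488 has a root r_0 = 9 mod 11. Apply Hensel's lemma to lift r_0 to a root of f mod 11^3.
r_2 = 647 (mod 1331)

Hensel: r_{i+1} = r_i − f(r_i)/f′(r_i) mod 11^{i+2}, where f′(x) = 3x². Iterate:
  r_0 = 9 (mod 11)
  r_1 = 42 (mod 121)
  r_2 = 647 (mod 1331)
Final: r = 647 with f(r) ≡ 0 mod 11^3.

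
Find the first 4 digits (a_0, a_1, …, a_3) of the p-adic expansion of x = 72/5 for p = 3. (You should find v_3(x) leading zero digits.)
(a_0, …, a_3) = (0, 0, 1, 2)

v_3(72/5) = 2, so a_0 = ... = a_1 = 0. Factor out: x = 3^2 · u with u = 8/5 a unit in ℤ_3. Expand u iteratively via a_{v+i} = u_i mod 3, u_{i+1} = (u_i − a_{v+i})/3:
  u_0 = 8/5;  a_2 = 1;  u_1 = (u_0 − 1)/3 = 1/5
  u_1 = 1/5;  a_3 = 2;  u_2 = (u_1 − 2)/3 = -3/5
Digits: (0, 0, 1, 2).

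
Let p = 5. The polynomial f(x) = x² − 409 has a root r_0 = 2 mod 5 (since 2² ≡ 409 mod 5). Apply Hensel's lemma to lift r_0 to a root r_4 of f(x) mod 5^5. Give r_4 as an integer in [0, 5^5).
r_4 = 1597 (mod 3125)

Hensel's recurrence: r_{i+1} = r_i − f(r_i)·(f′(r_i))^{-1} mod 5^{i+2}, with f′(x) = 2x. Iterate:
  r_0 = 2 (mod 5)
  r_1 = 22 (mod 25)
  r_2 = 97 (mod 125)
  r_3 = 347 (mod 625)
  r_4 = 1597 (mod 3125)
Final: r_4 = 1597, and one checks f(r_4) ≡ 0 mod 5^5.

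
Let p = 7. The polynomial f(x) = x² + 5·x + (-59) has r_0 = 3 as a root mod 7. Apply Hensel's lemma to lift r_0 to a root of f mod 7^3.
r_2 = 122 (mod 343)

Hensel: r_{i+1} = r_i − f(r_i)·(f′(r_i))^{-1} mod 7^{i+2}, f′(x) = 2x + 5. Iterate:
  r_0 = 3 (mod 7)
  r_1 = 24 (mod 49)
  r_2 = 122 (mod 343)
Final: r = 122 satisfies f(r) ≡ 0 mod 7^3.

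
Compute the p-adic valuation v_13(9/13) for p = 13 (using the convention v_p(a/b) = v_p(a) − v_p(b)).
v_13(9/13) = -1

Factor powers of 13 from the numerator and denominator of the reduced fraction: 9 = 13^0 · 9 and 13 = 13^1 · 1. Apply v_p(a/b) = v_p(a) − v_p(b): v_13(9/13) = 0 − 1 = -1.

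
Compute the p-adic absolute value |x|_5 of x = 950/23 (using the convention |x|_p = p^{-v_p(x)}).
|950/23|_5 = 1/25

Step 1 — compute v_5(x) by factoring powers of 5 out of the numerator and denominator: v_5(950/23) = 2. Step 2 — apply |x|_p = p^{-v_p(x)} = 5^{-2} = 1/25.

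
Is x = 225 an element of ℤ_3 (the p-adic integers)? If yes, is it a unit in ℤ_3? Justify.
x ∈ ℤ_3 but not a unit; v_3(x) = 2 > 0

ℤ_3 = {x ∈ ℚ_3 : v_3(x) ≥ 0} and ℤ_3^× = {x ∈ ℤ_3 : v_3(x) = 0}. Here v_3(225) = v_3(num) − v_3(den) = 2; compare against these criteria.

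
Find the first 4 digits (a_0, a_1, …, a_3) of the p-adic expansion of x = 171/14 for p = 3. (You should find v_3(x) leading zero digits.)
(a_0, …, a_3) = (0, 0, 2, 0)

v_3(171/14) = 2, so a_0 = ... = a_1 = 0. Factor out: x = 3^2 · u with u = 19/14 a unit in ℤ_3. Expand u iteratively via a_{v+i} = u_i mod 3, u_{i+1} = (u_i − a_{v+i})/3:
  u_0 = 19/14;  a_2 = 2;  u_1 = (u_0 − 2)/3 = -3/14
  u_1 = -3/14;  a_3 = 0;  u_2 = (u_1 − 0)/3 = -1/14
Digits: (0, 0, 2, 0).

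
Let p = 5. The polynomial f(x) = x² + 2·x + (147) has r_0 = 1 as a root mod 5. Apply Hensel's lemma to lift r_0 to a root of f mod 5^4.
r_3 = 276 (mod 625)

Hensel: r_{i+1} = r_i − f(r_i)·(f′(r_i))^{-1} mod 5^{i+2}, f′(x) = 2x + 2. Iterate:
  r_0 = 1 (mod 5)
  r_1 = 1 (mod 25)
  r_2 = 26 (mod 125)
  r_3 = 276 (mod 625)
Final: r = 276 satisfies f(r) ≡ 0 mod 5^4.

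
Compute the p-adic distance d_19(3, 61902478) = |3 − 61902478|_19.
d_19(3, 61902478) = 1/2476099

Step 1 — x − y = 3 − 61902478 = -61902475. Step 2 — v_19(-61902475) = 5 (factor: -61902475 = −(19^5 · 25); the sign does not affect v_p). Step 3 — |x − y|_19 = 19^{-5} = 1/2476099.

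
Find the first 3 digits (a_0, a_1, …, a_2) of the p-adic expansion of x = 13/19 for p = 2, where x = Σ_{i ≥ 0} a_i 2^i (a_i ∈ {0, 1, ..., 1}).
(a_0, …, a_2) = (1, 1, 1)

v_2(13/19) = 0 (numerator and denominator both coprime to 2), so x ∈ ℤ_2^×. Compute digits iteratively via a_i = x_i mod 2, x_{i+1} = (x_i − a_i)/2, with x_0 = x:
  x_0 = 13/19;  a_0 = 1;  x_1 = (x_0 − 1)/2 = -3/19
  x_1 = -3/19;  a_1 = 1;  x_2 = (x_1 − 1)/2 = -11/19
  x_2 = -11/19;  a_2 = 1;  x_3 = (x_2 − 1)/2 = -15/19
Digits: (1, 1, 1).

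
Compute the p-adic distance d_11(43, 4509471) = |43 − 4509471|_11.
d_11(43, 4509471) = 1/161051

Step 1 — x − y = 43 − 4509471 = -4509428. Step 2 — v_11(-4509428) = 5 (factor: -4509428 = −(11^5 · 28); the sign does not affect v_p). Step 3 — |x − y|_11 = 11^{-5} = 1/161051.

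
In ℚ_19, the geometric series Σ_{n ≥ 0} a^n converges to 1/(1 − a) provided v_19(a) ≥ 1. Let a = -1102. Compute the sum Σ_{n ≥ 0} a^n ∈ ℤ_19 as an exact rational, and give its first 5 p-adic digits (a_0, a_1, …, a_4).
Σ a^n = 1/(1 − a) = 1/1103;  first 5 digits = (1, 18, 16, 4, 1)

v_19(a) = 1 ≥ 1, so the series converges in ℤ_19 to 1/(1 − a) = 1/(1 − (-1102)) = 1/1103. Expand this rational in ℤ_19: compute digits iteratively via d_i = x_i mod 19, x_{i+1} = (x_i − d_i)/19. The first 5 digits are (1, 18, 16, 4, 1).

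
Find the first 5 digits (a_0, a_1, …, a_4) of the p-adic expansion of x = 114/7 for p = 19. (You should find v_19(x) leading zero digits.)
(a_0, …, a_4) = (0, 9, 5, 16, 10)

v_19(114/7) = 1, so a_0 = ... = a_0 = 0. Factor out: x = 19^1 · u with u = 6/7 a unit in ℤ_19. Expand u iteratively via a_{v+i} = u_i mod 19, u_{i+1} = (u_i − a_{v+i})/19:
  u_0 = 6/7;  a_1 = 9;  u_1 = (u_0 − 9)/19 = -3/7
  u_1 = -3/7;  a_2 = 5;  u_2 = (u_1 − 5)/19 = -2/7
  u_2 = -2/7;  a_3 = 16;  u_3 = (u_2 − 16)/19 = -6/7
  u_3 = -6/7;  a_4 = 10;  u_4 = (u_3 − 10)/19 = -4/7
Digits: (0, 9, 5, 16, 10).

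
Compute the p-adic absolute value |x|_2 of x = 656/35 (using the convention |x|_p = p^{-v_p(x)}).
|656/35|_2 = 1/16

Step 1 — compute v_2(x) by factoring powers of 2 out of the numerator and denominator: v_2(656/35) = 4. Step 2 — apply |x|_p = p^{-v_p(x)} = 2^{-4} = 1/16.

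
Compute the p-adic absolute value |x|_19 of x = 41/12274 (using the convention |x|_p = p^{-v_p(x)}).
|41/12274|_19 = 361

Step 1 — compute v_19(x) by factoring powers of 19 out of the numerator and denominator: v_19(41/12274) = -2. Step 2 — apply |x|_p = p^{-v_p(x)} = 19^{2} = 361.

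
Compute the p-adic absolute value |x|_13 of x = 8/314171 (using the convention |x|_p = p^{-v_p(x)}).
|8/314171|_13 = 28561

Step 1 — compute v_13(x) by factoring powers of 13 out of the numerator and denominator: v_13(8/314171) = -4. Step 2 — apply |x|_p = p^{-v_p(x)} = 13^{4} = 28561.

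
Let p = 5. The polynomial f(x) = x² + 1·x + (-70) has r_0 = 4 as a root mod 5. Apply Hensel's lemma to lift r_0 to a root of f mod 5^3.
r_2 = 79 (mod 125)

Hensel: r_{i+1} = r_i − f(r_i)·(f′(r_i))^{-1} mod 5^{i+2}, f′(x) = 2x + 1. Iterate:
  r_0 = 4 (mod 5)
  r_1 = 4 (mod 25)
  r_2 = 79 (mod 125)
Final: r = 79 satisfies f(r) ≡ 0 mod 5^3.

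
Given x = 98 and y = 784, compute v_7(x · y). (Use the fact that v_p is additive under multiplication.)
v_7(76832) = 4

v_p(x) = 2 (factor: 98 = 7^2 · 2); v_p(y) = 2 (factor: 784 = 7^2 · 16). Additivity: v_p(xy) = v_p(x) + v_p(y) = 2 + 2 = 4. (Direct check: xy = 76832 = 7^4 · (32).)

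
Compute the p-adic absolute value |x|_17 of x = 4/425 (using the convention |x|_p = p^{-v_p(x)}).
|4/425|_17 = 17

Step 1 — compute v_17(x) by factoring powers of 17 out of the numerator and denominator: v_17(4/425) = -1. Step 2 — apply |x|_p = p^{-v_p(x)} = 17^{1} = 17.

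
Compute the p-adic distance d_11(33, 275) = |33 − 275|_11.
d_11(33, 275) = 1/121

Step 1 — x − y = 33 − 275 = -242. Step 2 — v_11(-242) = 2 (factor: -242 = −(11^2 · 2); the sign does not affect v_p). Step 3 — |x − y|_11 = 11^{-2} = 1/121.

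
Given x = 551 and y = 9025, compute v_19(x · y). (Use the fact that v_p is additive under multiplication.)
v_19(4972775) = 3

v_p(x) = 1 (factor: 551 = 19^1 · 29); v_p(y) = 2 (factor: 9025 = 19^2 · 25). Additivity: v_p(xy) = v_p(x) + v_p(y) = 1 + 2 = 3. (Direct check: xy = 4972775 = 19^3 · (725).)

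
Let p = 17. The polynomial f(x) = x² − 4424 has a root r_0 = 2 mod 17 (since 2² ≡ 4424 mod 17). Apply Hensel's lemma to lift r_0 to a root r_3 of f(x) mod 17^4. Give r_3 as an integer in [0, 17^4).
r_3 = 65554 (mod 83521)

Hensel's recurrence: r_{i+1} = r_i − f(r_i)·(f′(r_i))^{-1} mod 17^{i+2}, with f′(x) = 2x. Iterate:
  r_0 = 2 (mod 17)
  r_1 = 240 (mod 289)
  r_2 = 1685 (mod 4913)
  r_3 = 65554 (mod 83521)
Final: r_3 = 65554, and one checks f(r_3) ≡ 0 mod 17^4.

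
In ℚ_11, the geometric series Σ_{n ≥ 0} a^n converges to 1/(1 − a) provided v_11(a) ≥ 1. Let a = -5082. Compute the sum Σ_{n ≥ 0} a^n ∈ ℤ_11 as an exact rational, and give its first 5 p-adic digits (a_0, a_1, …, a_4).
Σ a^n = 1/(1 − a) = 1/5083;  first 5 digits = (1, 0, 2, 7, 3)

v_11(a) = 2 ≥ 1, so the series converges in ℤ_11 to 1/(1 − a) = 1/(1 − (-5082)) = 1/5083. Expand this rational in ℤ_11: compute digits iteratively via d_i = x_i mod 11, x_{i+1} = (x_i − d_i)/11. The first 5 digits are (1, 0, 2, 7, 3).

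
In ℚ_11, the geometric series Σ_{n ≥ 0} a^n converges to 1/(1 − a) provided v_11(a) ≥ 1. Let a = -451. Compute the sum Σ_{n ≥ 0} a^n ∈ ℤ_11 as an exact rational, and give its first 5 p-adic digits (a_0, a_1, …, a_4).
Σ a^n = 1/(1 − a) = 1/452;  first 5 digits = (1, 3, 5, 3, 0)

v_11(a) = 1 ≥ 1, so the series converges in ℤ_11 to 1/(1 − a) = 1/(1 − (-451)) = 1/452. Expand this rational in ℤ_11: compute digits iteratively via d_i = x_i mod 11, x_{i+1} = (x_i − d_i)/11. The first 5 digits are (1, 3, 5, 3, 0).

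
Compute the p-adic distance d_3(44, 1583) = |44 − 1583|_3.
d_3(44, 1583) = 1/81

Step 1 — x − y = 44 − 1583 = -1539. Step 2 — v_3(-1539) = 4 (factor: -1539 = −(3^4 · 19); the sign does not affect v_p). Step 3 — |x − y|_3 = 3^{-4} = 1/81.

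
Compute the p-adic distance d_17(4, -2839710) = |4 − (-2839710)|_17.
d_17(4, -2839710) = 1/1419857

Step 1 — x − y = 4 − (-2839710) = 2839714. Step 2 — v_17(2839714) = 5 (factor: 2839714 = (17^5 · 2); the sign does not affect v_p). Step 3 — |x − y|_17 = 17^{-5} = 1/1419857.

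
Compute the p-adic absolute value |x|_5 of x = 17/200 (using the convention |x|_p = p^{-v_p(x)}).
|17/200|_5 = 25

Step 1 — compute v_5(x) by factoring powers of 5 out of the numerator and denominator: v_5(17/200) = -2. Step 2 — apply |x|_p = p^{-v_p(x)} = 5^{2} = 25.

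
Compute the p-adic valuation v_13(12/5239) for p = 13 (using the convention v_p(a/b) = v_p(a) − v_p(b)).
v_13(12/5239) = -2

Factor powers of 13 from the numerator and denominator of the reduced fraction: 12 = 13^0 · 12 and 5239 = 13^2 · 31. Apply v_p(a/b) = v_p(a) − v_p(b): v_13(12/5239) = 0 − 2 = -2.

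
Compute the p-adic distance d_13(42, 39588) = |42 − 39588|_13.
d_13(42, 39588) = 1/2197

Step 1 — x − y = 42 − 39588 = -39546. Step 2 — v_13(-39546) = 3 (factor: -39546 = −(13^3 · 18); the sign does not affect v_p). Step 3 — |x − y|_13 = 13^{-3} = 1/2197.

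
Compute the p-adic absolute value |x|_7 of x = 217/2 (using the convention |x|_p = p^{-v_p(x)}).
|217/2|_7 = 1/7

Step 1 — compute v_7(x) by factoring powers of 7 out of the numerator and denominator: v_7(217/2) = 1. Step 2 — apply |x|_p = p^{-v_p(x)} = 7^{-1} = 1/7.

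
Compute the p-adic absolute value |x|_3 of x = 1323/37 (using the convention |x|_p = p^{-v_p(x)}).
|1323/37|_3 = 1/27

Step 1 — compute v_3(x) by factoring powers of 3 out of the numerator and denominator: v_3(1323/37) = 3. Step 2 — apply |x|_p = p^{-v_p(x)} = 3^{-3} = 1/27.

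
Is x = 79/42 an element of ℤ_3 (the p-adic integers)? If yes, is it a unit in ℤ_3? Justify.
x ∉ ℤ_3 (v_3(x) = -1 < 0)

ℤ_3 = {x ∈ ℚ_3 : v_3(x) ≥ 0} and ℤ_3^× = {x ∈ ℤ_3 : v_3(x) = 0}. Here v_3(79/42) = v_3(num) − v_3(den) = -1; compare against these criteria.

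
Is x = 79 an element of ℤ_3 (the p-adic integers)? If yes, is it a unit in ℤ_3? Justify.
x ∈ ℤ_3^× (unit); v_3(x) = 0

ℤ_3 = {x ∈ ℚ_3 : v_3(x) ≥ 0} and ℤ_3^× = {x ∈ ℤ_3 : v_3(x) = 0}. Here v_3(79) = v_3(num) − v_3(den) = 0; compare against these criteria.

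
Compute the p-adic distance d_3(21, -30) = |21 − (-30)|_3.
d_3(21, -30) = 1/3

Step 1 — x − y = 21 − (-30) = 51. Step 2 — v_3(51) = 1 (factor: 51 = (3^1 · 17); the sign does not affect v_p). Step 3 — |x − y|_3 = 3^{-1} = 1/3.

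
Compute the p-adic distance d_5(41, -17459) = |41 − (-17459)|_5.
d_5(41, -17459) = 1/625

Step 1 — x − y = 41 − (-17459) = 17500. Step 2 — v_5(17500) = 4 (factor: 17500 = (5^4 · 28); the sign does not affect v_p). Step 3 — |x − y|_5 = 5^{-4} = 1/625.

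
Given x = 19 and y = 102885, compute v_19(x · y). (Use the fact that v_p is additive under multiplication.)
v_19(1954815) = 4

v_p(x) = 1 (factor: 19 = 19^1 · 1); v_p(y) = 3 (factor: 102885 = 19^3 · 15). Additivity: v_p(xy) = v_p(x) + v_p(y) = 1 + 3 = 4. (Direct check: xy = 1954815 = 19^4 · (15).)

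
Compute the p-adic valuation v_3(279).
v_3(279) = 2

v_3(n) is the largest exponent k such that 3^k divides n. Factor out: 279 = 3^2 · 31. (Sign doesn't affect v_p.) So v_3(279) = 2.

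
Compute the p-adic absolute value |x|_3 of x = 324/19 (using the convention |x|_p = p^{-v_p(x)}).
|324/19|_3 = 1/81

Step 1 — compute v_3(x) by factoring powers of 3 out of the numerator and denominator: v_3(324/19) = 4. Step 2 — apply |x|_p = p^{-v_p(x)} = 3^{-4} = 1/81.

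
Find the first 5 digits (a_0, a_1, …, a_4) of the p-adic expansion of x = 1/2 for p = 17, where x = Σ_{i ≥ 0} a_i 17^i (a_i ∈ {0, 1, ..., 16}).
(a_0, …, a_4) = (9, 8, 8, 8, 8)

v_17(1/2) = 0 (numerator and denominator both coprime to 17), so x ∈ ℤ_17^×. Compute digits iteratively via a_i = x_i mod 17, x_{i+1} = (x_i − a_i)/17, with x_0 = x:
  x_0 = 1/2;  a_0 = 9;  x_1 = (x_0 − 9)/17 = -1/2
  x_1 = -1/2;  a_1 = 8;  x_2 = (x_1 − 8)/17 = -1/2
  x_2 = -1/2;  a_2 = 8;  x_3 = (x_2 − 8)/17 = -1/2
  x_3 = -1/2;  a_3 = 8;  x_4 = (x_3 − 8)/17 = -1/2
  x_4 = -1/2;  a_4 = 8;  x_5 = (x_4 − 8)/17 = -1/2
Digits: (9, 8, 8, 8, 8).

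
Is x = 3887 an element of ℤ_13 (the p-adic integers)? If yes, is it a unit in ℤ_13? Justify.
x ∈ ℤ_13 but not a unit; v_13(x) = 2 > 0

ℤ_13 = {x ∈ ℚ_13 : v_13(x) ≥ 0} and ℤ_13^× = {x ∈ ℤ_13 : v_13(x) = 0}. Here v_13(3887) = v_13(num) − v_13(den) = 2; compare against these criteria.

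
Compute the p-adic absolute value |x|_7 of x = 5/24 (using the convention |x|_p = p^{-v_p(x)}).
|5/24|_7 = 1

Step 1 — compute v_7(x) by factoring powers of 7 out of the numerator and denominator: v_7(5/24) = 0. Step 2 — apply |x|_p = p^{-v_p(x)} = 7^{0} = 1.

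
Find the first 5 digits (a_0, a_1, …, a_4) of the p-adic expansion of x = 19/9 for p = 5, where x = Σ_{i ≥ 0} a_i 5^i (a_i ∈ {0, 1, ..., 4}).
(a_0, …, a_4) = (1, 3, 0, 1, 2)

v_5(19/9) = 0 (numerator and denominator both coprime to 5), so x ∈ ℤ_5^×. Compute digits iteratively via a_i = x_i mod 5, x_{i+1} = (x_i − a_i)/5, with x_0 = x:
  x_0 = 19/9;  a_0 = 1;  x_1 = (x_0 − 1)/5 = 2/9
  x_1 = 2/9;  a_1 = 3;  x_2 = (x_1 − 3)/5 = -5/9
  x_2 = -5/9;  a_2 = 0;  x_3 = (x_2 − 0)/5 = -1/9
  x_3 = -1/9;  a_3 = 1;  x_4 = (x_3 − 1)/5 = -2/9
  x_4 = -2/9;  a_4 = 2;  x_5 = (x_4 − 2)/5 = -4/9
Digits: (1, 3, 0, 1, 2).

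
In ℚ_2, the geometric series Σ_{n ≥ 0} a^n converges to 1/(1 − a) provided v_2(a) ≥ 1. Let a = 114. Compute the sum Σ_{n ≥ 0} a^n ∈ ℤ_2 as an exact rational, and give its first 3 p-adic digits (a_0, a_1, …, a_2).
Σ a^n = 1/(1 − a) = -1/113;  first 3 digits = (1, 1, 1)

v_2(a) = 1 ≥ 1, so the series converges in ℤ_2 to 1/(1 − a) = 1/(1 − 114) = -1/113. Expand this rational in ℤ_2: compute digits iteratively via d_i = x_i mod 2, x_{i+1} = (x_i − d_i)/2. The first 3 digits are (1, 1, 1).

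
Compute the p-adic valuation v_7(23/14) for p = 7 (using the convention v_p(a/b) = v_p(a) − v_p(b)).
v_7(23/14) = -1

Factor powers of 7 from the numerator and denominator of the reduced fraction: 23 = 7^0 · 23 and 14 = 7^1 · 2. Apply v_p(a/b) = v_p(a) − v_p(b): v_7(23/14) = 0 − 1 = -1.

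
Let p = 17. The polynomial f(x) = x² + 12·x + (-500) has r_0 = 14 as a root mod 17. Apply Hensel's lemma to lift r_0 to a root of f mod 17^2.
r_1 = 133 (mod 289)

Hensel: r_{i+1} = r_i − f(r_i)·(f′(r_i))^{-1} mod 17^{i+2}, f′(x) = 2x + 12. Iterate:
  r_0 = 14 (mod 17)
  r_1 = 133 (mod 289)
Final: r = 133 satisfies f(r) ≡ 0 mod 17^2.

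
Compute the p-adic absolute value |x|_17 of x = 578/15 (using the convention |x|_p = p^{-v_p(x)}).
|578/15|_17 = 1/289

Step 1 — compute v_17(x) by factoring powers of 17 out of the numerator and denominator: v_17(578/15) = 2. Step 2 — apply |x|_p = p^{-v_p(x)} = 17^{-2} = 1/289.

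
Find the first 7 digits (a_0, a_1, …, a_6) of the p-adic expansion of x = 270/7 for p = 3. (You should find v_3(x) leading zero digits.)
(a_0, …, a_6) = (0, 0, 0, 1, 1, 1, 0)

v_3(270/7) = 3, so a_0 = ... = a_2 = 0. Factor out: x = 3^3 · u with u = 10/7 a unit in ℤ_3. Expand u iteratively via a_{v+i} = u_i mod 3, u_{i+1} = (u_i − a_{v+i})/3:
  u_0 = 10/7;  a_3 = 1;  u_1 = (u_0 − 1)/3 = 1/7
  u_1 = 1/7;  a_4 = 1;  u_2 = (u_1 − 1)/3 = -2/7
  u_2 = -2/7;  a_5 = 1;  u_3 = (u_2 − 1)/3 = -3/7
  u_3 = -3/7;  a_6 = 0;  u_4 = (u_3 − 0)/3 = -1/7
Digits: (0, 0, 0, 1, 1, 1, 0).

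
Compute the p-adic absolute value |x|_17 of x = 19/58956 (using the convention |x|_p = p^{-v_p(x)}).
|19/58956|_17 = 4913

Step 1 — compute v_17(x) by factoring powers of 17 out of the numerator and denominator: v_17(19/58956) = -3. Step 2 — apply |x|_p = p^{-v_p(x)} = 17^{3} = 4913.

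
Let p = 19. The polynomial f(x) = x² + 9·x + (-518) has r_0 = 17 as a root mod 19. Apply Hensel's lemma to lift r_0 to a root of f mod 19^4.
r_3 = 86239 (mod 130321)

Hensel: r_{i+1} = r_i − f(r_i)·(f′(r_i))^{-1} mod 19^{i+2}, f′(x) = 2x + 9. Iterate:
  r_0 = 17 (mod 19)
  r_1 = 321 (mod 361)
  r_2 = 3931 (mod 6859)
  r_3 = 86239 (mod 130321)
Final: r = 86239 satisfies f(r) ≡ 0 mod 19^4.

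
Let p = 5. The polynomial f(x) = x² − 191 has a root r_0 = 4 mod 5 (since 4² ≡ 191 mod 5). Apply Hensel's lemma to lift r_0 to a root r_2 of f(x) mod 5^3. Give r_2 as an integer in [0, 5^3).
r_2 = 104 (mod 125)

Hensel's recurrence: r_{i+1} = r_i − f(r_i)·(f′(r_i))^{-1} mod 5^{i+2}, with f′(x) = 2x. Iterate:
  r_0 = 4 (mod 5)
  r_1 = 4 (mod 25)
  r_2 = 104 (mod 125)
Final: r_2 = 104, and one checks f(r_2) ≡ 0 mod 5^3.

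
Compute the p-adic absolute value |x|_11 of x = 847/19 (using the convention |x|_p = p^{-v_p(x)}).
|847/19|_11 = 1/121

Step 1 — compute v_11(x) by factoring powers of 11 out of the numerator and denominator: v_11(847/19) = 2. Step 2 — apply |x|_p = p^{-v_p(x)} = 11^{-2} = 1/121.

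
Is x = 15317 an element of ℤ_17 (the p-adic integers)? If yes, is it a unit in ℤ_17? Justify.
x ∈ ℤ_17 but not a unit; v_17(x) = 2 > 0

ℤ_17 = {x ∈ ℚ_17 : v_17(x) ≥ 0} and ℤ_17^× = {x ∈ ℤ_17 : v_17(x) = 0}. Here v_17(15317) = v_17(num) − v_17(den) = 2; compare against these criteria.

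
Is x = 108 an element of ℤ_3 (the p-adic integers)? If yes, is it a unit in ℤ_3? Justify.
x ∈ ℤ_3 but not a unit; v_3(x) = 3 > 0

ℤ_3 = {x ∈ ℚ_3 : v_3(x) ≥ 0} and ℤ_3^× = {x ∈ ℤ_3 : v_3(x) = 0}. Here v_3(108) = v_3(num) − v_3(den) = 3; compare against these criteria.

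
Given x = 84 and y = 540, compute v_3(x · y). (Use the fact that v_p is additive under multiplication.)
v_3(45360) = 4

v_p(x) = 1 (factor: 84 = 3^1 · 28); v_p(y) = 3 (factor: 540 = 3^3 · 20). Additivity: v_p(xy) = v_p(x) + v_p(y) = 1 + 3 = 4. (Direct check: xy = 45360 = 3^4 · (560).)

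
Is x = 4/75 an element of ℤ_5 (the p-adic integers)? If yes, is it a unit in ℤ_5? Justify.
x ∉ ℤ_5 (v_5(x) = -2 < 0)

ℤ_5 = {x ∈ ℚ_5 : v_5(x) ≥ 0} and ℤ_5^× = {x ∈ ℤ_5 : v_5(x) = 0}. Here v_5(4/75) = v_5(num) − v_5(den) = -2; compare against these criteria.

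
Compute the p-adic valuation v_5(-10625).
v_5(-10625) = 4

v_5(n) is the largest exponent k such that 5^k divides n. Factor out: -10625 = -5^4 · 17. (Sign doesn't affect v_p.) So v_5(-10625) = 4.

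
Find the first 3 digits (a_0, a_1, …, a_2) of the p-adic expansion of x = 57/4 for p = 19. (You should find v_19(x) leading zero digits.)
(a_0, …, a_2) = (0, 15, 4)

v_19(57/4) = 1, so a_0 = ... = a_0 = 0. Factor out: x = 19^1 · u with u = 3/4 a unit in ℤ_19. Expand u iteratively via a_{v+i} = u_i mod 19, u_{i+1} = (u_i − a_{v+i})/19:
  u_0 = 3/4;  a_1 = 15;  u_1 = (u_0 − 15)/19 = -3/4
  u_1 = -3/4;  a_2 = 4;  u_2 = (u_1 − 4)/19 = -1/4
Digits: (0, 15, 4).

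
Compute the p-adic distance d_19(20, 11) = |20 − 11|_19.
d_19(20, 11) = 1

Step 1 — x − y = 20 − 11 = 9. Step 2 — v_19(9) = 0 (factor: 9 = (19^0 · 9); the sign does not affect v_p). Step 3 — |x − y|_19 = 19^{0} = 1.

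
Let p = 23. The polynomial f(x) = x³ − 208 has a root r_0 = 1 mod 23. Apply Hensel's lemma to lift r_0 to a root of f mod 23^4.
r_3 = 262983 (mod 279841)

Hensel: r_{i+1} = r_i − f(r_i)/f′(r_i) mod 23^{i+2}, where f′(x) = 3x². Iterate:
  r_0 = 1 (mod 23)
  r_1 = 70 (mod 529)
  r_2 = 7476 (mod 12167)
  r_3 = 262983 (mod 279841)
Final: r = 262983 with f(r) ≡ 0 mod 23^4.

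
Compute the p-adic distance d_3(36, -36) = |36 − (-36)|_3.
d_3(36, -36) = 1/9

Step 1 — x − y = 36 − (-36) = 72. Step 2 — v_3(72) = 2 (factor: 72 = (3^2 · 8); the sign does not affect v_p). Step 3 — |x − y|_3 = 3^{-2} = 1/9.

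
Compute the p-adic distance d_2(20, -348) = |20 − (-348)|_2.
d_2(20, -348) = 1/16

Step 1 — x − y = 20 − (-348) = 368. Step 2 — v_2(368) = 4 (factor: 368 = (2^4 · 23); the sign does not affect v_p). Step 3 — |x − y|_2 = 2^{-4} = 1/16.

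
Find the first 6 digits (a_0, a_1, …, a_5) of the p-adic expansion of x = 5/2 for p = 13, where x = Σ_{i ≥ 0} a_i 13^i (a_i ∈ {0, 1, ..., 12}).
(a_0, …, a_5) = (9, 6, 6, 6, 6, 6)

v_13(5/2) = 0 (numerator and denominator both coprime to 13), so x ∈ ℤ_13^×. Compute digits iteratively via a_i = x_i mod 13, x_{i+1} = (x_i − a_i)/13, with x_0 = x:
  x_0 = 5/2;  a_0 = 9;  x_1 = (x_0 − 9)/13 = -1/2
  x_1 = -1/2;  a_1 = 6;  x_2 = (x_1 − 6)/13 = -1/2
  x_2 = -1/2;  a_2 = 6;  x_3 = (x_2 − 6)/13 = -1/2
  x_3 = -1/2;  a_3 = 6;  x_4 = (x_3 − 6)/13 = -1/2
  x_4 = -1/2;  a_4 = 6;  x_5 = (x_4 − 6)/13 = -1/2
  x_5 = -1/2;  a_5 = 6;  x_6 = (x_5 − 6)/13 = -1/2
Digits: (9, 6, 6, 6, 6, 6).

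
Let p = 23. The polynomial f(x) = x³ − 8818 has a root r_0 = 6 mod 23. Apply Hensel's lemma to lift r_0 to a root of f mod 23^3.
r_2 = 2858 (mod 12167)

Hensel: r_{i+1} = r_i − f(r_i)/f′(r_i) mod 23^{i+2}, where f′(x) = 3x². Iterate:
  r_0 = 6 (mod 23)
  r_1 = 213 (mod 529)
  r_2 = 2858 (mod 12167)
Final: r = 2858 with f(r) ≡ 0 mod 23^3.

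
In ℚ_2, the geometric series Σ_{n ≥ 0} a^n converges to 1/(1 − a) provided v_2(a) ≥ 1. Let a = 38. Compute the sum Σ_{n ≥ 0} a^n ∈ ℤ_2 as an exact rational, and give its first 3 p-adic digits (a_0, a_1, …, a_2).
Σ a^n = 1/(1 − a) = -1/37;  first 3 digits = (1, 1, 0)

v_2(a) = 1 ≥ 1, so the series converges in ℤ_2 to 1/(1 − a) = 1/(1 − 38) = -1/37. Expand this rational in ℤ_2: compute digits iteratively via d_i = x_i mod 2, x_{i+1} = (x_i − d_i)/2. The first 3 digits are (1, 1, 0).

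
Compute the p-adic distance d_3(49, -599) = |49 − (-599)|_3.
d_3(49, -599) = 1/81

Step 1 — x − y = 49 − (-599) = 648. Step 2 — v_3(648) = 4 (factor: 648 = (3^4 · 8); the sign does not affect v_p). Step 3 — |x − y|_3 = 3^{-4} = 1/81.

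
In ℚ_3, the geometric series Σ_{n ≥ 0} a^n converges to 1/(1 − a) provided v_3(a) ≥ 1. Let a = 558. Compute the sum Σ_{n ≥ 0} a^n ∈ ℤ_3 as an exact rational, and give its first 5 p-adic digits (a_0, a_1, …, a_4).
Σ a^n = 1/(1 − a) = -1/557;  first 5 digits = (1, 0, 2, 2, 1)

v_3(a) = 2 ≥ 1, so the series converges in ℤ_3 to 1/(1 − a) = 1/(1 − 558) = -1/557. Expand this rational in ℤ_3: compute digits iteratively via d_i = x_i mod 3, x_{i+1} = (x_i − d_i)/3. The first 5 digits are (1, 0, 2, 2, 1).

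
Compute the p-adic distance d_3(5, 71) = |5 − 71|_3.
d_3(5, 71) = 1/3

Step 1 — x − y = 5 − 71 = -66. Step 2 — v_3(-66) = 1 (factor: -66 = −(3^1 · 22); the sign does not affect v_p). Step 3 — |x − y|_3 = 3^{-1} = 1/3.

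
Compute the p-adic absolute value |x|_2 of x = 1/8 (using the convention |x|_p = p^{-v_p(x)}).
|1/8|_2 = 8

Step 1 — compute v_2(x) by factoring powers of 2 out of the numerator and denominator: v_2(1/8) = -3. Step 2 — apply |x|_p = p^{-v_p(x)} = 2^{3} = 8.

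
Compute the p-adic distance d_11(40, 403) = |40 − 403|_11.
d_11(40, 403) = 1/121

Step 1 — x − y = 40 − 403 = -363. Step 2 — v_11(-363) = 2 (factor: -363 = −(11^2 · 3); the sign does not affect v_p). Step 3 — |x − y|_11 = 11^{-2} = 1/121.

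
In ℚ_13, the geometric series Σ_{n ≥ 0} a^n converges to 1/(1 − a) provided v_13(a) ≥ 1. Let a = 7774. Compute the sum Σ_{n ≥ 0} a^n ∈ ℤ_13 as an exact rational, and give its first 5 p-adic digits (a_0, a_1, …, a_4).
Σ a^n = 1/(1 − a) = -1/7773;  first 5 digits = (1, 0, 7, 3, 10)

v_13(a) = 2 ≥ 1, so the series converges in ℤ_13 to 1/(1 − a) = 1/(1 − 7774) = -1/7773. Expand this rational in ℤ_13: compute digits iteratively via d_i = x_i mod 13, x_{i+1} = (x_i − d_i)/13. The first 5 digits are (1, 0, 7, 3, 10).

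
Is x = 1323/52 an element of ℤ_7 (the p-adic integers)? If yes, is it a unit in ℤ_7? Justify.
x ∈ ℤ_7 but not a unit; v_7(x) = 2 > 0

ℤ_7 = {x ∈ ℚ_7 : v_7(x) ≥ 0} and ℤ_7^× = {x ∈ ℤ_7 : v_7(x) = 0}. Here v_7(1323/52) = v_7(num) − v_7(den) = 2; compare against these criteria.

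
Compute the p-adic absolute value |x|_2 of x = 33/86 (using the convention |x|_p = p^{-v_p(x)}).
|33/86|_2 = 2

Step 1 — compute v_2(x) by factoring powers of 2 out of the numerator and denominator: v_2(33/86) = -1. Step 2 — apply |x|_p = p^{-v_p(x)} = 2^{1} = 2.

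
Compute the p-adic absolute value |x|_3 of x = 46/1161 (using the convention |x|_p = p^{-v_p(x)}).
|46/1161|_3 = 27

Step 1 — compute v_3(x) by factoring powers of 3 out of the numerator and denominator: v_3(46/1161) = -3. Step 2 — apply |x|_p = p^{-v_p(x)} = 3^{3} = 27.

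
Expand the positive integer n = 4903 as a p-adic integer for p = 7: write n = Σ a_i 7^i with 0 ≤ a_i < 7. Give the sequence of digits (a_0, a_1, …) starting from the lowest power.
(a_0, a_1, …) = (3, 0, 2, 0, 2)

Repeated division by 7 gives the digits low-to-high: 4903 = 3 + 2·7^2 + 2·7^4. Digit sequence: (3, 0, 2, 0, 2).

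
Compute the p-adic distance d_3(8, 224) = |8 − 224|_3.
d_3(8, 224) = 1/27

Step 1 — x − y = 8 − 224 = -216. Step 2 — v_3(-216) = 3 (factor: -216 = −(3^3 · 8); the sign does not affect v_p). Step 3 — |x − y|_3 = 3^{-3} = 1/27.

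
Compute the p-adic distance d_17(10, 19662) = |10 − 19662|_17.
d_17(10, 19662) = 1/4913

Step 1 — x − y = 10 − 19662 = -19652. Step 2 — v_17(-19652) = 3 (factor: -19652 = −(17^3 · 4); the sign does not affect v_p). Step 3 — |x − y|_17 = 17^{-3} = 1/4913.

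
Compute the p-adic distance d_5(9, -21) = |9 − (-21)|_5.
d_5(9, -21) = 1/5

Step 1 — x − y = 9 − (-21) = 30. Step 2 — v_5(30) = 1 (factor: 30 = (5^1 · 6); the sign does not affect v_p). Step 3 — |x − y|_5 = 5^{-1} = 1/5.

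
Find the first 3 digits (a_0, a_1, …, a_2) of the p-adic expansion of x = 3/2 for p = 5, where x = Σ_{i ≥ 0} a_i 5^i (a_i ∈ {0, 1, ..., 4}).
(a_0, …, a_2) = (4, 2, 2)

v_5(3/2) = 0 (numerator and denominator both coprime to 5), so x ∈ ℤ_5^×. Compute digits iteratively via a_i = x_i mod 5, x_{i+1} = (x_i − a_i)/5, with x_0 = x:
  x_0 = 3/2;  a_0 = 4;  x_1 = (x_0 − 4)/5 = -1/2
  x_1 = -1/2;  a_1 = 2;  x_2 = (x_1 − 2)/5 = -1/2
  x_2 = -1/2;  a_2 = 2;  x_3 = (x_2 − 2)/5 = -1/2
Digits: (4, 2, 2).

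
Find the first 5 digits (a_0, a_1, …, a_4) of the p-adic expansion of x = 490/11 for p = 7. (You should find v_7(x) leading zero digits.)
(a_0, …, a_4) = (0, 0, 6, 5, 3)

v_7(490/11) = 2, so a_0 = ... = a_1 = 0. Factor out: x = 7^2 · u with u = 10/11 a unit in ℤ_7. Expand u iteratively via a_{v+i} = u_i mod 7, u_{i+1} = (u_i − a_{v+i})/7:
  u_0 = 10/11;  a_2 = 6;  u_1 = (u_0 − 6)/7 = -8/11
  u_1 = -8/11;  a_3 = 5;  u_2 = (u_1 − 5)/7 = -9/11
  u_2 = -9/11;  a_4 = 3;  u_3 = (u_2 − 3)/7 = -6/11
Digits: (0, 0, 6, 5, 3).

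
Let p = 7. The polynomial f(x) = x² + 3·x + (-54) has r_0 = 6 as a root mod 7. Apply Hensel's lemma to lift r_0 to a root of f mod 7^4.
r_3 = 6 (mod 2401)

Hensel: r_{i+1} = r_i − f(r_i)·(f′(r_i))^{-1} mod 7^{i+2}, f′(x) = 2x + 3. Iterate:
  r_0 = 6 (mod 7)
  r_1 = 6 (mod 49)
  r_2 = 6 (mod 343)
  r_3 = 6 (mod 2401)
Final: r = 6 satisfies f(r) ≡ 0 mod 7^4.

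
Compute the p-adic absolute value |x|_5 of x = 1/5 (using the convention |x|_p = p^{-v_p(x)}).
|1/5|_5 = 5

Step 1 — compute v_5(x) by factoring powers of 5 out of the numerator and denominator: v_5(1/5) = -1. Step 2 — apply |x|_p = p^{-v_p(x)} = 5^{1} = 5.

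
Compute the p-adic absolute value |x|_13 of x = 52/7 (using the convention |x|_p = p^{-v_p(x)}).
|52/7|_13 = 1/13

Step 1 — compute v_13(x) by factoring powers of 13 out of the numerator and denominator: v_13(52/7) = 1. Step 2 — apply |x|_p = p^{-v_p(x)} = 13^{-1} = 1/13.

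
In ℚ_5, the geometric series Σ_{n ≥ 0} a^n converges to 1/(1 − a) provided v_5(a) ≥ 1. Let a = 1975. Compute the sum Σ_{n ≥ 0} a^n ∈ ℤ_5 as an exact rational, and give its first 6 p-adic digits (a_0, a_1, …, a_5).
Σ a^n = 1/(1 − a) = -1/1974;  first 6 digits = (1, 0, 4, 0, 4, 3)

v_5(a) = 2 ≥ 1, so the series converges in ℤ_5 to 1/(1 − a) = 1/(1 − 1975) = -1/1974. Expand this rational in ℤ_5: compute digits iteratively via d_i = x_i mod 5, x_{i+1} = (x_i − d_i)/5. The first 6 digits are (1, 0, 4, 0, 4, 3).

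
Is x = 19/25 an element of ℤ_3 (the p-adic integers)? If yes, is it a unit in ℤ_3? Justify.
x ∈ ℤ_3^× (unit); v_3(x) = 0

ℤ_3 = {x ∈ ℚ_3 : v_3(x) ≥ 0} and ℤ_3^× = {x ∈ ℤ_3 : v_3(x) = 0}. Here v_3(19/25) = v_3(num) − v_3(den) = 0; compare against these criteria.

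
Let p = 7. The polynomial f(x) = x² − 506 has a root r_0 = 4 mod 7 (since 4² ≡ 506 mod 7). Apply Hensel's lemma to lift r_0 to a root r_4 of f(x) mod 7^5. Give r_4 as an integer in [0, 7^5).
r_4 = 16272 (mod 16807)

Hensel's recurrence: r_{i+1} = r_i − f(r_i)·(f′(r_i))^{-1} mod 7^{i+2}, with f′(x) = 2x. Iterate:
  r_0 = 4 (mod 7)
  r_1 = 4 (mod 49)
  r_2 = 151 (mod 343)
  r_3 = 1866 (mod 2401)
  r_4 = 16272 (mod 16807)
Final: r_4 = 16272, and one checks f(r_4) ≡ 0 mod 7^5.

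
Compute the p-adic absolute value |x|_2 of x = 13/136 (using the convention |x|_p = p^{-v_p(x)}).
|13/136|_2 = 8

Step 1 — compute v_2(x) by factoring powers of 2 out of the numerator and denominator: v_2(13/136) = -3. Step 2 — apply |x|_p = p^{-v_p(x)} = 2^{3} = 8.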